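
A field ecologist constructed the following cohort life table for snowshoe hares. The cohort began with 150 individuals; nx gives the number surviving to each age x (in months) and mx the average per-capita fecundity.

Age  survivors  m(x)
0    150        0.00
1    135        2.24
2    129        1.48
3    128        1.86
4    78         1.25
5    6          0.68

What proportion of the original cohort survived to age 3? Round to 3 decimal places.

0.853

l_3 = n_3/n_0 = 128/150 = 0.853333… → 0.853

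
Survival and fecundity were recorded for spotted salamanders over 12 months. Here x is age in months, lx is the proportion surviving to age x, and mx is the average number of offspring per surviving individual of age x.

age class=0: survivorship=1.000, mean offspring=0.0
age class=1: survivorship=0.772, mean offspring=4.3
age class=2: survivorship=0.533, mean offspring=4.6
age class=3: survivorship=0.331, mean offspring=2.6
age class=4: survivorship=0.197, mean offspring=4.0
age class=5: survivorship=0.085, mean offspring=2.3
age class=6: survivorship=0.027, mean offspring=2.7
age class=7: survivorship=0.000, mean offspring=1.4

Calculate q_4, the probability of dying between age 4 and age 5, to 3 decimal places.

0.569

q_4 = (l_4 − l_5) / l_4 = (0.197 − 0.085) / 0.197
     = 0.112 / 0.197 = 0.568528… → 0.569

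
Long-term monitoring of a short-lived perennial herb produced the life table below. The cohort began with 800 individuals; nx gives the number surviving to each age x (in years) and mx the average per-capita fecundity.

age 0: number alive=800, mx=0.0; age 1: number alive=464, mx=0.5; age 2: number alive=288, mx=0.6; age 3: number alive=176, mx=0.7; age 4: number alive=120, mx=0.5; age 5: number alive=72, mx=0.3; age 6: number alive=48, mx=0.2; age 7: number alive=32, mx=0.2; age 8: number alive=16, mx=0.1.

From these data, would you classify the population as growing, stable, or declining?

declining

lx = nx/n0 = nx/800: 1, 0.58, 0.36, 0.22, 0.15, 0.09, 0.06, 0.04, 0.02
R0 = Σ lx·mx = 0 + 0.29 + 0.216 + 0.154 + 0.075 + 0.027 + 0.012 + 0.008 + 0.002 = 0.784
R0 < 1, so the population is declining.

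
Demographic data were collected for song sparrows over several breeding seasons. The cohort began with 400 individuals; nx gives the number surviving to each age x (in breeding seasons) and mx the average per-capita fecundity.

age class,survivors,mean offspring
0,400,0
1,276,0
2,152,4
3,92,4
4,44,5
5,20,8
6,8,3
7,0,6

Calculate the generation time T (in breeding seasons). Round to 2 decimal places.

3.00

lx = nx/n0 = nx/400: 1, 0.69, 0.38, 0.23, 0.11, 0.05, 0.02, 0
lx·mx: 0, 0, 1.52, 0.92, 0.55, 0.4, 0.06, 0 → R0 = 3.45
x·lx·mx: 0, 0, 3.04, 2.76, 2.2, 2, 0.36, 0 → Σ = 10.36
T = 10.36 / 3.45 = 3.002899… → 3.00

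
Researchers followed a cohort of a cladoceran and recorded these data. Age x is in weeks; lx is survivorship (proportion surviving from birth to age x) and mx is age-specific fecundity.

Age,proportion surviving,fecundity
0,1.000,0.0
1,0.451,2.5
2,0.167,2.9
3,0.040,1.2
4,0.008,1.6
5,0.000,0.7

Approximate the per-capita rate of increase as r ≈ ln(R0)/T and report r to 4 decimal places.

0.3755

R0 = Σ lx·mx = 0 + 1.1275 + 0.4843 + 0.048 + 0.0128 + 0 = 1.6726
Σ x·lx·mx = 2.2913; T = 2.2913/1.6726 = 1.3699…
r ≈ ln(R0)/T = ln(1.6726)/1.3699… = 0.375486… → 0.3755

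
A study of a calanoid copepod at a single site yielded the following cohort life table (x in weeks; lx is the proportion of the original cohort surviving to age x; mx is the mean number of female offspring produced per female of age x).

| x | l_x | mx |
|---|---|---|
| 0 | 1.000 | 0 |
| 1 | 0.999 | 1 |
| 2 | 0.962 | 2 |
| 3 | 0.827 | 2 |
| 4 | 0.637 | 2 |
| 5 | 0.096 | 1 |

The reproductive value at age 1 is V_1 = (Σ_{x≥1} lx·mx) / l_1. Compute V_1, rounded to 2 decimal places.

5.95

lx·mx for x ≥ 1: 0.999, 1.924, 1.654, 1.274, 0.096 → sum = 5.947
V_1 = 5.947 / l_1 = 5.947 / 0.999 = 5.952953… → 5.95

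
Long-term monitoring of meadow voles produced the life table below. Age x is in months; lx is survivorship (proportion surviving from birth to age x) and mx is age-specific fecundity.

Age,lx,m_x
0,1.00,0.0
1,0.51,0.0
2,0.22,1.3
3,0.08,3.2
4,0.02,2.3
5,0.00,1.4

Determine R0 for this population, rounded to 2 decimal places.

0.59

lx·mx by age: 0, 0, 0.286, 0.256, 0.046, 0
R0 = Σ lx·mx = 0.588 → 0.59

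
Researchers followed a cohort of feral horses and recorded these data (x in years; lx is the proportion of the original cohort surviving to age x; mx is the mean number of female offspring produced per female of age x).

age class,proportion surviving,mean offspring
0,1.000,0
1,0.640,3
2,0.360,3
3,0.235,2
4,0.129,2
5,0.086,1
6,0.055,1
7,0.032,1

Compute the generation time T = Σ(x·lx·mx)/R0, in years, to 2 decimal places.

1.92

lx·mx: 0, 1.92, 1.08, 0.47, 0.258, 0.086, 0.055, 0.032 → R0 = 3.901
x·lx·mx: 0, 1.92, 2.16, 1.41, 1.032, 0.43, 0.33, 0.224 → Σ = 7.506
T = 7.506 / 3.901 = 1.924122… → 1.92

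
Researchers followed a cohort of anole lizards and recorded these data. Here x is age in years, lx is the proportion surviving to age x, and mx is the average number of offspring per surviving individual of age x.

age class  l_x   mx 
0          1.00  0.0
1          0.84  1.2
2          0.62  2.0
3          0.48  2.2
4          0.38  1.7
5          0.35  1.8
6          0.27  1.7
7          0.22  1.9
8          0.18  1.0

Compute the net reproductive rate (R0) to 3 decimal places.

5.637

lx·mx by age: 0, 1.008, 1.24, 1.056, 0.646, 0.63, 0.459, 0.418, 0.18
R0 = Σ lx·mx = 5.637 → 5.637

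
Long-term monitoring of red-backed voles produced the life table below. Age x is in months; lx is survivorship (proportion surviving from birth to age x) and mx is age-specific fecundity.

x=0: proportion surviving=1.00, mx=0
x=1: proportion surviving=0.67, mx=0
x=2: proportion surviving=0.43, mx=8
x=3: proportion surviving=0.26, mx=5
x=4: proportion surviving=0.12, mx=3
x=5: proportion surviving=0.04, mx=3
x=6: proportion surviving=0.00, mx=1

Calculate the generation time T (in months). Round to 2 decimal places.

2.46

lx·mx: 0, 0, 3.44, 1.3, 0.36, 0.12, 0 → R0 = 5.22
x·lx·mx: 0, 0, 6.88, 3.9, 1.44, 0.6, 0 → Σ = 12.82
T = 12.82 / 5.22 = 2.455939… → 2.46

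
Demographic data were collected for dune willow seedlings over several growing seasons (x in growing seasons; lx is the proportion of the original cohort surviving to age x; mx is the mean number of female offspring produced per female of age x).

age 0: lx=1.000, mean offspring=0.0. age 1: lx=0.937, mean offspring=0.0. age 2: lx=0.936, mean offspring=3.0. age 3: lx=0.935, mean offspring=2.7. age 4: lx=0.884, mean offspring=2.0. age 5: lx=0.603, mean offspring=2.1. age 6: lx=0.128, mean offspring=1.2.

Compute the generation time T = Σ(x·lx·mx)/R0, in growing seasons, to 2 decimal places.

lx·mx: 0, 0, 2.808, 2.5245, 1.768, 1.2663, 0.1536 → R0 = 8.5204
x·lx·mx: 0, 0, 5.616, 7.5735, 7.072, 6.3315, 0.9216 → Σ = 27.5146
T = 27.5146 / 8.5204 = 3.229262… → 3.23

3.23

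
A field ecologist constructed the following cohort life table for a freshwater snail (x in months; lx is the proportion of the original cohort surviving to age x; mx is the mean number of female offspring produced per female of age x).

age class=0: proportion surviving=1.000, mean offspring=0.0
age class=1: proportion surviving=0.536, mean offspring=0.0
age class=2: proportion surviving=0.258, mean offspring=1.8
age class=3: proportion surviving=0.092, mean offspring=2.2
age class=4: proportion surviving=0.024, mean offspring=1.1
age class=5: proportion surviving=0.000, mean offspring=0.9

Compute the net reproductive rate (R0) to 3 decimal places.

0.693

lx·mx by age: 0, 0, 0.4644, 0.2024, 0.0264, 0
R0 = Σ lx·mx = 0.6932 → 0.693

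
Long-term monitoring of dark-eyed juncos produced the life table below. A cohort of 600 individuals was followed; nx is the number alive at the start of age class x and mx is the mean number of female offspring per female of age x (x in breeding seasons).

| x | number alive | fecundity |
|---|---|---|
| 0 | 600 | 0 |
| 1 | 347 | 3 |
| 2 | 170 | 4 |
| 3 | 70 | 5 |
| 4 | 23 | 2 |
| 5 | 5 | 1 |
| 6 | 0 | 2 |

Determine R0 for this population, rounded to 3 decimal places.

3.537

lx = nx/n0 = nx/600: 1, 0.57833…, 0.28333…, 0.11667…, 0.03833…, 0.00833…, 0
lx·mx by age: 0, 1.735…, 1.133333…, 0.583333…, 0.076667…, 0.008333…, 0
R0 = Σ lx·mx = 3.536667… → 3.537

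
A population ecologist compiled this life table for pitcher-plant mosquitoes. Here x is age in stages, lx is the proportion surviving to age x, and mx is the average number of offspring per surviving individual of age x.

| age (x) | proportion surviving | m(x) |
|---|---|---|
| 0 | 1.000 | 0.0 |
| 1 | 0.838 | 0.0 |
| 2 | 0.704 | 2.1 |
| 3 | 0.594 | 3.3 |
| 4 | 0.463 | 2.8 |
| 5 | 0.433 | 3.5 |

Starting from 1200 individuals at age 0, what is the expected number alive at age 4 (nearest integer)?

Expected survivors = N0 · l_4 = 1200 × 0.463 = 555.6 → 556

556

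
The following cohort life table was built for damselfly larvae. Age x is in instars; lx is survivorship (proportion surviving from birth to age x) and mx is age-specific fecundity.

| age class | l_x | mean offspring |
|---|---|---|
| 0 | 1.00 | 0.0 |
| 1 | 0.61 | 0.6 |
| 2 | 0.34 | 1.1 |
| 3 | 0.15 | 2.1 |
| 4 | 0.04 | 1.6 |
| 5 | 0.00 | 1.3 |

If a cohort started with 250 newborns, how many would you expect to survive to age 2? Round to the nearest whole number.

Expected survivors = N0 · l_2 = 250 × 0.34 = 85 → 85

85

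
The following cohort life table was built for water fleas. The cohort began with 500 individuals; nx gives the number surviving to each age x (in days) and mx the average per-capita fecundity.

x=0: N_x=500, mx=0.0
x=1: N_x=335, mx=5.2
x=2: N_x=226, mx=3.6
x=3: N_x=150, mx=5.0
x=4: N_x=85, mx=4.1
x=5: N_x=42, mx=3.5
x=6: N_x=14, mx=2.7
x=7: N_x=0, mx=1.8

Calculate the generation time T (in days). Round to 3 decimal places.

lx = nx/n0 = nx/500: 1, 0.67, 0.452, 0.3, 0.17, 0.084, 0.028, 0
lx·mx: 0, 3.484, 1.6272, 1.5, 0.697, 0.294, 0.0756, 0 → R0 = 7.6778
x·lx·mx: 0, 3.484, 3.2544, 4.5, 2.788, 1.47, 0.4536, 0 → Σ = 15.95
T = 15.95 / 7.6778 = 2.077418… → 2.077

2.077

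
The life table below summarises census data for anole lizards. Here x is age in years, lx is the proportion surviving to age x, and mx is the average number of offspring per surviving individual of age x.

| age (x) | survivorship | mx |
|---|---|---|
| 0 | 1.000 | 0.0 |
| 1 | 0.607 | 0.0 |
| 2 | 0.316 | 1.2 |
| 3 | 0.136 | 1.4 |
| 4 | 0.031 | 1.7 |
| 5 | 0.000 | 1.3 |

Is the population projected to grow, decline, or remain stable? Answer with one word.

declining

R0 = Σ lx·mx = 0 + 0 + 0.3792 + 0.1904 + 0.0527 + 0 = 0.6223
R0 < 1, so the population is declining.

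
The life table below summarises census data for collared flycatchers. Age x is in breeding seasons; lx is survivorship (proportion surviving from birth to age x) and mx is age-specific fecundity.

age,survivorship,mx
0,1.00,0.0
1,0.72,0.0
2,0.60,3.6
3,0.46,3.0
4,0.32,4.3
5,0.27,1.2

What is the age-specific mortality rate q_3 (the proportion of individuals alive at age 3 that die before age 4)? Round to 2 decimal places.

0.30

q_3 = (l_3 − l_4) / l_3 = (0.46 − 0.32) / 0.46
     = 0.14 / 0.46 = 0.304348… → 0.30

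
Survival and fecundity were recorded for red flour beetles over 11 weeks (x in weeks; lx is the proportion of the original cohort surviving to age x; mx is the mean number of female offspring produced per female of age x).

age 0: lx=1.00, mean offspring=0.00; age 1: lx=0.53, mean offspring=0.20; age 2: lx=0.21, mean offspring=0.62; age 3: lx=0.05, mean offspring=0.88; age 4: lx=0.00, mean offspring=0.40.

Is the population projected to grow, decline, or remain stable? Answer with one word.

declining

R0 = Σ lx·mx = 0 + 0.106 + 0.1302 + 0.044 + 0 = 0.2802
R0 < 1, so the population is declining.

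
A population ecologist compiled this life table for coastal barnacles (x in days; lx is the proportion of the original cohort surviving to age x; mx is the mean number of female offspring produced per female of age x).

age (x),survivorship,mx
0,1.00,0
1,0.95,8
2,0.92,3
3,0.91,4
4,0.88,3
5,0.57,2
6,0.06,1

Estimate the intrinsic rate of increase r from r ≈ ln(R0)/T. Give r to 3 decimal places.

R0 = Σ lx·mx = 0 + 7.6 + 2.76 + 3.64 + 2.64 + 1.14 + 0.06 = 17.84
Σ x·lx·mx = 40.66; T = 40.66/17.84 = 2.27915…
r ≈ ln(R0)/T = ln(17.84)/2.27915… = 1.26426… → 1.264

1.264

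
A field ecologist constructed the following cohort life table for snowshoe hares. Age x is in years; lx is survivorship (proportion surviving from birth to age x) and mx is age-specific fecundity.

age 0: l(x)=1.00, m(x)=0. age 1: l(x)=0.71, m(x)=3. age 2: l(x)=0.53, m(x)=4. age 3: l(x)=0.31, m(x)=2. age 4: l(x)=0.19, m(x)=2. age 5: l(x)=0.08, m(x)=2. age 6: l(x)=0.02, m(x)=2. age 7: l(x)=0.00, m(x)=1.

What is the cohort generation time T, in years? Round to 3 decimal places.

1.980

lx·mx: 0, 2.13, 2.12, 0.62, 0.38, 0.16, 0.04, 0 → R0 = 5.45
x·lx·mx: 0, 2.13, 4.24, 1.86, 1.52, 0.8, 0.24, 0 → Σ = 10.79
T = 10.79 / 5.45 = 1.979817… → 1.980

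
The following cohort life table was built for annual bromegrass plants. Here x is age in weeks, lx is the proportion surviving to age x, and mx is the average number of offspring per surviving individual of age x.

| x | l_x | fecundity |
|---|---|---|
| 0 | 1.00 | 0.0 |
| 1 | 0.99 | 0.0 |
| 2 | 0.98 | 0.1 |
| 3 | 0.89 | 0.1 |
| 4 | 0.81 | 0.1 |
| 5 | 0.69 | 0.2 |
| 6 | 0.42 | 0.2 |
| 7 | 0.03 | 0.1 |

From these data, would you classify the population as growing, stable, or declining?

declining

R0 = Σ lx·mx = 0 + 0 + 0.098 + 0.089 + 0.081 + 0.138 + 0.084 + 0.003 = 0.493
R0 < 1, so the population is declining.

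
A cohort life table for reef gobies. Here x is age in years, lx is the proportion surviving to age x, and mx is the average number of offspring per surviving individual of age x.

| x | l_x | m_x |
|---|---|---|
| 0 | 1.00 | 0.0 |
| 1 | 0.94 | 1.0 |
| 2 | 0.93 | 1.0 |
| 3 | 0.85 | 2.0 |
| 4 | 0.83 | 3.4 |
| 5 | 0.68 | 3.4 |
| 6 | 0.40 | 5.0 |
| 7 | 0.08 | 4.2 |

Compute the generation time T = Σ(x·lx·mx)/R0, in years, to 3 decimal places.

lx·mx: 0, 0.94, 0.93, 1.7, 2.822, 2.312, 2, 0.336 → R0 = 11.04
x·lx·mx: 0, 0.94, 1.86, 5.1, 11.288, 11.56, 12, 2.352 → Σ = 45.1
T = 45.1 / 11.04 = 4.085145… → 4.085

4.085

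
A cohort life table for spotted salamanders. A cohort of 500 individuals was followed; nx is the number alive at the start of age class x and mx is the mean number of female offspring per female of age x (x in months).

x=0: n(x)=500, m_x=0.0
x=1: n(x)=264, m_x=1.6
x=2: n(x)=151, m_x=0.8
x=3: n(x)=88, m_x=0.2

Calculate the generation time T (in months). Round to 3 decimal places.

1.278

lx = nx/n0 = nx/500: 1, 0.528, 0.302, 0.176
lx·mx: 0, 0.8448, 0.2416, 0.0352 → R0 = 1.1216
x·lx·mx: 0, 0.8448, 0.4832, 0.1056 → Σ = 1.4336
T = 1.4336 / 1.1216 = 1.278174… → 1.278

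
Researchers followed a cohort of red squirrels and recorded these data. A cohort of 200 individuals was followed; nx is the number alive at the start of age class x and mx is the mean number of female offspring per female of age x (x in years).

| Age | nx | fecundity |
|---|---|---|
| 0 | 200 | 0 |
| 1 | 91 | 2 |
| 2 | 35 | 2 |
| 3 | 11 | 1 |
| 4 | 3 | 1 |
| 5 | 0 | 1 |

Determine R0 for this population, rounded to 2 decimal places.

lx = nx/n0 = nx/200: 1, 0.455, 0.175, 0.055, 0.015, 0
lx·mx by age: 0, 0.91, 0.35, 0.055, 0.015, 0
R0 = Σ lx·mx = 1.33 → 1.33

1.33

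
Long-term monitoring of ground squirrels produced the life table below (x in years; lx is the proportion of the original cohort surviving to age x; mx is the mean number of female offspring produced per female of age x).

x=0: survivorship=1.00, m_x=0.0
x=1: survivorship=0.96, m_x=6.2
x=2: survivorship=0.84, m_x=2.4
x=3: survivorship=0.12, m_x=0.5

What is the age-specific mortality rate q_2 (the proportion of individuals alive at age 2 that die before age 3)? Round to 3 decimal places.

q_2 = (l_2 − l_3) / l_2 = (0.84 − 0.12) / 0.84
     = 0.72 / 0.84 = 0.857143… → 0.857

0.857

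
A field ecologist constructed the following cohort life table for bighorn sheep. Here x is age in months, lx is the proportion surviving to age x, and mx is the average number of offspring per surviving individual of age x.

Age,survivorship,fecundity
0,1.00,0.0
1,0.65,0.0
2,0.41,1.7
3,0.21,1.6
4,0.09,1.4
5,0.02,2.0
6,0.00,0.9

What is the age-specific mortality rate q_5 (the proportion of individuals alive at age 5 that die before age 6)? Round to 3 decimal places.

q_5 = (l_5 − l_6) / l_5 = (0.02 − 0) / 0.02
     = 0.02 / 0.02 = 1 → 1.000

1.000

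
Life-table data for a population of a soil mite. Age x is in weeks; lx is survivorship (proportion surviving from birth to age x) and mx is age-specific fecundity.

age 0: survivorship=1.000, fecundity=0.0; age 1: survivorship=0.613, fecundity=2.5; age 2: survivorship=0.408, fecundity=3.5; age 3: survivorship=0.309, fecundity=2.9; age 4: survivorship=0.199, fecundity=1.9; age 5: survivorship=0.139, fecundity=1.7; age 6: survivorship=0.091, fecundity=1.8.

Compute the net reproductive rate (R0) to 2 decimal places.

lx·mx by age: 0, 1.5325, 1.428, 0.8961, 0.3781, 0.2363, 0.1638
R0 = Σ lx·mx = 4.6348 → 4.63

4.63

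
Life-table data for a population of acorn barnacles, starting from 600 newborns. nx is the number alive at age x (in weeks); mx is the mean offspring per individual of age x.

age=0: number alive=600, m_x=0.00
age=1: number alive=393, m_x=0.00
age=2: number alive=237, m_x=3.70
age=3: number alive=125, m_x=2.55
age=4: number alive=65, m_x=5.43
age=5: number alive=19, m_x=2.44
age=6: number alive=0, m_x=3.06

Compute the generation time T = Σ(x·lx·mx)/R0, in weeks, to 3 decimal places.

2.730

lx = nx/n0 = nx/600: 1, 0.655, 0.395, 0.20833…, 0.10833…, 0.03167…, 0
lx·mx: 0, 0, 1.4615, 0.53125…, 0.58825…, 0.077267…, 0 → R0 = 2.658267…
x·lx·mx: 0, 0, 2.923, 1.59375…, 2.353…, 0.386333…, 0 → Σ = 7.256083…
T = 7.256083… / 2.658267… = 2.72963… → 2.730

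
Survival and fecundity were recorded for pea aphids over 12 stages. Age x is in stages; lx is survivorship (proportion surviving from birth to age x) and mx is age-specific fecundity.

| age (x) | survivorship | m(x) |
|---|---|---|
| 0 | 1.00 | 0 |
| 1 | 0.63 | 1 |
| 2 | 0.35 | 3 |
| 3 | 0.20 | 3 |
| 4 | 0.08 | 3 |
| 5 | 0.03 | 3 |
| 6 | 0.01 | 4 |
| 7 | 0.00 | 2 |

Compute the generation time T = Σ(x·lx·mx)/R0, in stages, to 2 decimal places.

lx·mx: 0, 0.63, 1.05, 0.6, 0.24, 0.09, 0.04, 0 → R0 = 2.65
x·lx·mx: 0, 0.63, 2.1, 1.8, 0.96, 0.45, 0.24, 0 → Σ = 6.18
T = 6.18 / 2.65 = 2.332075… → 2.33

2.33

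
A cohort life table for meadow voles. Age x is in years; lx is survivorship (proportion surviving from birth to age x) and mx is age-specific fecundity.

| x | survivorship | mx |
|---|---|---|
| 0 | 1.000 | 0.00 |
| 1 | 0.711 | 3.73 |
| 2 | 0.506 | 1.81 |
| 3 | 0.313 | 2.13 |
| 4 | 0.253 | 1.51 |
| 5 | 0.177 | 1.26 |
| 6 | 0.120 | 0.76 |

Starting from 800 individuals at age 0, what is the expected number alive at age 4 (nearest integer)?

202

Expected survivors = N0 · l_4 = 800 × 0.253 = 202.4 → 202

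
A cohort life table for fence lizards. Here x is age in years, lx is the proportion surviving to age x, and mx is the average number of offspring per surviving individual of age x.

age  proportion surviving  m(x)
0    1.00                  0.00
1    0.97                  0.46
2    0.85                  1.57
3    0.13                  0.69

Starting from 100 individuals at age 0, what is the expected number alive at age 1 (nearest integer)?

97

Expected survivors = N0 · l_1 = 100 × 0.97 = 97 → 97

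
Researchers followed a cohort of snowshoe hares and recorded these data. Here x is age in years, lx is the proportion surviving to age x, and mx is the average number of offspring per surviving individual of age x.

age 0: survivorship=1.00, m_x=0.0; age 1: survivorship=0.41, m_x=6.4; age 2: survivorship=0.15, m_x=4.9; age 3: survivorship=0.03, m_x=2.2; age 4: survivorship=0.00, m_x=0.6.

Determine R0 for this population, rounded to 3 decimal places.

3.425

lx·mx by age: 0, 2.624, 0.735, 0.066, 0
R0 = Σ lx·mx = 3.425 → 3.425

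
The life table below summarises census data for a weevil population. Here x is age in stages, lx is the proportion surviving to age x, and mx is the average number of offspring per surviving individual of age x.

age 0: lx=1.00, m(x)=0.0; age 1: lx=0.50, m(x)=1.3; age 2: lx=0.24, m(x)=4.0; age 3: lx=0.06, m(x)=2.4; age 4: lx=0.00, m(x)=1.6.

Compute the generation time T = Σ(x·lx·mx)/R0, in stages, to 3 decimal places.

lx·mx: 0, 0.65, 0.96, 0.144, 0 → R0 = 1.754
x·lx·mx: 0, 0.65, 1.92, 0.432, 0 → Σ = 3.002
T = 3.002 / 1.754 = 1.711517… → 1.712

1.712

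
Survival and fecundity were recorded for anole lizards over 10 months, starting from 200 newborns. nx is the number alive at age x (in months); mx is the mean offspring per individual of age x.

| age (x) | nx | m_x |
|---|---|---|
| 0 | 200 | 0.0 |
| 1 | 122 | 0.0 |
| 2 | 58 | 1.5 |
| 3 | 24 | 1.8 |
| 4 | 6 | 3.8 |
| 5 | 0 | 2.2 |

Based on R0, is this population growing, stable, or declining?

declining

lx = nx/n0 = nx/200: 1, 0.61, 0.29, 0.12, 0.03, 0
R0 = Σ lx·mx = 0 + 0 + 0.435 + 0.216 + 0.114 + 0 = 0.765
R0 < 1, so the population is declining.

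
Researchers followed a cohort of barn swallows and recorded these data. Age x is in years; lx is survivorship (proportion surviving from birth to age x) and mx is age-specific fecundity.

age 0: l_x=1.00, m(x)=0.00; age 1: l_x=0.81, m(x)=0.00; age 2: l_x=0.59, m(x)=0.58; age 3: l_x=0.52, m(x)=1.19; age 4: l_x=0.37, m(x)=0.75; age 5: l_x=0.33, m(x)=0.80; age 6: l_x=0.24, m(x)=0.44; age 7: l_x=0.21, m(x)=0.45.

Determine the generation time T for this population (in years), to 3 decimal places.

3.680

lx·mx: 0, 0, 0.3422, 0.6188, 0.2775, 0.264, 0.1056, 0.0945 → R0 = 1.7026
x·lx·mx: 0, 0, 0.6844, 1.8564, 1.11, 1.32, 0.6336, 0.6615 → Σ = 6.2659
T = 6.2659 / 1.7026 = 3.680195… → 3.680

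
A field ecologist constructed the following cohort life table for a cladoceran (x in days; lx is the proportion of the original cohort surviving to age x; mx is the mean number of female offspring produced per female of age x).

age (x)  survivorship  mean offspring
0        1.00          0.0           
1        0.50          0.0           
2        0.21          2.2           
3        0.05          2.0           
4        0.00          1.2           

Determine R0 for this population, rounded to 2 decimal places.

lx·mx by age: 0, 0, 0.462, 0.1, 0
R0 = Σ lx·mx = 0.562 → 0.56

0.56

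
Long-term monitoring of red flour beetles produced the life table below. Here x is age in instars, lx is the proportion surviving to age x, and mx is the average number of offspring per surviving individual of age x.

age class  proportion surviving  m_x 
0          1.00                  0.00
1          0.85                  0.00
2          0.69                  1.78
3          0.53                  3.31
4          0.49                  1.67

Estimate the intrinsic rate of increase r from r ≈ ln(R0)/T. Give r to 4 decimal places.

0.4617

R0 = Σ lx·mx = 0 + 0 + 1.2282 + 1.7543 + 0.8183 = 3.8008
Σ x·lx·mx = 10.9925; T = 10.9925/3.8008 = 2.89215…
r ≈ ln(R0)/T = ln(3.8008)/2.89215… = 0.461667… → 0.4617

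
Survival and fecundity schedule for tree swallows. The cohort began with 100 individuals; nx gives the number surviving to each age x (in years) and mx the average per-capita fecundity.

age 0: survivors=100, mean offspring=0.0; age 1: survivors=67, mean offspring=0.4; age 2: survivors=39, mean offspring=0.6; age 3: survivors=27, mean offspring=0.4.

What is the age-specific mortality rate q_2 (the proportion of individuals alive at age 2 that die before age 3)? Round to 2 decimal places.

0.31

lx = nx/n0 = nx/100: 1, 0.67, 0.39, 0.27
q_2 = (l_2 − l_3) / l_2 = (0.39 − 0.27) / 0.39
     = 0.12 / 0.39 = 0.307692… → 0.31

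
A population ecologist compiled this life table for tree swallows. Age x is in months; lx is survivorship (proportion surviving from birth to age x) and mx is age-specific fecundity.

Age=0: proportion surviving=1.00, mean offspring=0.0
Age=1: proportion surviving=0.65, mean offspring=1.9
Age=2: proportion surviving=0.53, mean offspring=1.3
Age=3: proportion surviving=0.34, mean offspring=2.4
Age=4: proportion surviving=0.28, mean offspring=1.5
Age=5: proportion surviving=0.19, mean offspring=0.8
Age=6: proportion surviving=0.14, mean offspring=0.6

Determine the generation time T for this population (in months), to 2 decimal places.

lx·mx: 0, 1.235, 0.689, 0.816, 0.42, 0.152, 0.084 → R0 = 3.396
x·lx·mx: 0, 1.235, 1.378, 2.448, 1.68, 0.76, 0.504 → Σ = 8.005
T = 8.005 / 3.396 = 2.357185… → 2.36

2.36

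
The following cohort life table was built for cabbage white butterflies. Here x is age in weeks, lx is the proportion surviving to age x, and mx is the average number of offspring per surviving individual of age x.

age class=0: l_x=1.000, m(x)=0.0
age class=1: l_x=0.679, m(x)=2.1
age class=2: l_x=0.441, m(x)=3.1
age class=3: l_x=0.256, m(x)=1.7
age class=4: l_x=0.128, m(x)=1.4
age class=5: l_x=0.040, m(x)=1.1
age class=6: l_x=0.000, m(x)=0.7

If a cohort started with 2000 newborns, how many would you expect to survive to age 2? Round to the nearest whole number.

Expected survivors = N0 · l_2 = 2000 × 0.441 = 882 → 882

882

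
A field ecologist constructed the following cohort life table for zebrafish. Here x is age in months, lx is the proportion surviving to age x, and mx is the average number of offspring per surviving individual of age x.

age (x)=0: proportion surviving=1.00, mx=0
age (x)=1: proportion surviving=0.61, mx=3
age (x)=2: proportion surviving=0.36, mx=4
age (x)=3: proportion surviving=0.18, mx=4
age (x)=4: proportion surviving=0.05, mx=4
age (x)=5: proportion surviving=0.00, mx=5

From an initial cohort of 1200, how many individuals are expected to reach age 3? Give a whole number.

216

Expected survivors = N0 · l_3 = 1200 × 0.18 = 216 → 216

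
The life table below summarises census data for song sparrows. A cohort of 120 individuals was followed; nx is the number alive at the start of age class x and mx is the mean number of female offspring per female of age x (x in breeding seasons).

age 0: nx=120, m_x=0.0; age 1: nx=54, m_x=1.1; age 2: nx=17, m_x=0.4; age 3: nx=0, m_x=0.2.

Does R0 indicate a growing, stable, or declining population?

declining

lx = nx/n0 = nx/120: 1, 0.45, 0.14167…, 0
R0 = Σ lx·mx = 0 + 0.495 + 0.056667… + 0 = 0.551667…
R0 < 1, so the population is declining.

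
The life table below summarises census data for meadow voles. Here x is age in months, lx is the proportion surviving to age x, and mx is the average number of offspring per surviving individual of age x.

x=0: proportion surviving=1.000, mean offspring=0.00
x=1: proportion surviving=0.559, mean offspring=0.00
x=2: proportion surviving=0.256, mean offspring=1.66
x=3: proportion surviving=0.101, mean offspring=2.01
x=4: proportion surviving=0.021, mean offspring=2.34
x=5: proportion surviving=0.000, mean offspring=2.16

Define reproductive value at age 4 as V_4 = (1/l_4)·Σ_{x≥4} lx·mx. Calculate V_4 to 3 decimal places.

2.340

lx·mx for x ≥ 4: 0.04914, 0 → sum = 0.04914
V_4 = 0.04914 / l_4 = 0.04914 / 0.021 = 2.34 → 2.340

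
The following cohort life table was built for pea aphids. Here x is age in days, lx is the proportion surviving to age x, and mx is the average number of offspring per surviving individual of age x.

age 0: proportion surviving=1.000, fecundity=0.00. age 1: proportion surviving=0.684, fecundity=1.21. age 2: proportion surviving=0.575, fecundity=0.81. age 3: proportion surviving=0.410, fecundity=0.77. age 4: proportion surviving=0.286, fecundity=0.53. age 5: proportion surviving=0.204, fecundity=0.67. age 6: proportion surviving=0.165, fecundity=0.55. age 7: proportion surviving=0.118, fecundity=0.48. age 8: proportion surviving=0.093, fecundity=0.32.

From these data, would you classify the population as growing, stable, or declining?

growing

R0 = Σ lx·mx = 0 + 0.82764 + 0.46575 + 0.3157 + 0.15158 + 0.13668 + 0.09075 + 0.05664 + 0.02976 = 2.0745
R0 > 1, so the population is growing.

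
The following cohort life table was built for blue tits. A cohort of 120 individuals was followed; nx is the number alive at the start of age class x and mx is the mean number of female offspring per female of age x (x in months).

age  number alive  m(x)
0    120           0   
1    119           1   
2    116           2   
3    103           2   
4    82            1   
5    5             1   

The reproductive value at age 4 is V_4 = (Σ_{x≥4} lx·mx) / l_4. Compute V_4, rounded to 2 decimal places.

lx = nx/n0 = nx/120: 1, 0.99167…, 0.96667…, 0.85833…, 0.68333…, 0.04167…
lx·mx for x ≥ 4: 0.683333…, 0.041667… → sum = 0.725…
V_4 = 0.725… / l_4 = 0.725… / 0.683333… = 1.060976… → 1.06

1.06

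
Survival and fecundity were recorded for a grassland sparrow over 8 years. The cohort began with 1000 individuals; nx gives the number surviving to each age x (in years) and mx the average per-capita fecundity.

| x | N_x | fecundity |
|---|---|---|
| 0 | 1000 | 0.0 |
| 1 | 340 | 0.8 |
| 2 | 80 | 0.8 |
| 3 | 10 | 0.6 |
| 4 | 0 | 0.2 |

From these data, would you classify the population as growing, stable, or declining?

declining

lx = nx/n0 = nx/1000: 1, 0.34, 0.08, 0.01, 0
R0 = Σ lx·mx = 0 + 0.272 + 0.064 + 0.006 + 0 = 0.342
R0 < 1, so the population is declining.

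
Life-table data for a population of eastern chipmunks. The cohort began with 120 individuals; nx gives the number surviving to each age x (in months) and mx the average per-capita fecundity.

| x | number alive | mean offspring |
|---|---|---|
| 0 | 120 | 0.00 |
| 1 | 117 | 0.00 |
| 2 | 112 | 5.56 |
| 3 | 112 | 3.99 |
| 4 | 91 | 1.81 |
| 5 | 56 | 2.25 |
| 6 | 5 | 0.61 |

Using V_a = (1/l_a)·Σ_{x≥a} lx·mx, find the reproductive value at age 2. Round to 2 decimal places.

12.17

lx = nx/n0 = nx/120: 1, 0.975, 0.93333…, 0.93333…, 0.75833…, 0.46667…, 0.04167…
lx·mx for x ≥ 2: 5.189333…, 3.724…, 1.372583…, 1.05…, 0.025417… → sum = 11.361333…
V_2 = 11.361333… / l_2 = 11.361333… / 0.933333… = 12.172857… → 12.17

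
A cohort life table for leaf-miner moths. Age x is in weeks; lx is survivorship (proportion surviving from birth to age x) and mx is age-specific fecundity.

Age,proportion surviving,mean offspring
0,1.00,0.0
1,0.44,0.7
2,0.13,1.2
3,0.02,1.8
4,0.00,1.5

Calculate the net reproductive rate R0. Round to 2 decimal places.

0.50

lx·mx by age: 0, 0.308, 0.156, 0.036, 0
R0 = Σ lx·mx = 0.5 → 0.50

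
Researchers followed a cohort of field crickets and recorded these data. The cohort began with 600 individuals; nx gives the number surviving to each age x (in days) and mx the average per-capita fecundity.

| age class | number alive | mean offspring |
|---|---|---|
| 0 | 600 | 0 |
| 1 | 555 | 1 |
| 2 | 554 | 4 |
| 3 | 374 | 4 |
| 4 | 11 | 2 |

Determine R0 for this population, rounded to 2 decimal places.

7.15

lx = nx/n0 = nx/600: 1, 0.925, 0.92333…, 0.62333…, 0.01833…
lx·mx by age: 0, 0.925, 3.693333…, 2.493333…, 0.036667…
R0 = Σ lx·mx = 7.148333… → 7.15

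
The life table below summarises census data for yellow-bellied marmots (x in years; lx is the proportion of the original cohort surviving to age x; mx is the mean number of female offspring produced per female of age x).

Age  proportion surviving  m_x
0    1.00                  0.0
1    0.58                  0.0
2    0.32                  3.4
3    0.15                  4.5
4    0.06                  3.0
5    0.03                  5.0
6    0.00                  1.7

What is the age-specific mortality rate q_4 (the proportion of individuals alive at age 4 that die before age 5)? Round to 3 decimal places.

0.500

q_4 = (l_4 − l_5) / l_4 = (0.06 − 0.03) / 0.06
     = 0.03 / 0.06 = 0.5 → 0.500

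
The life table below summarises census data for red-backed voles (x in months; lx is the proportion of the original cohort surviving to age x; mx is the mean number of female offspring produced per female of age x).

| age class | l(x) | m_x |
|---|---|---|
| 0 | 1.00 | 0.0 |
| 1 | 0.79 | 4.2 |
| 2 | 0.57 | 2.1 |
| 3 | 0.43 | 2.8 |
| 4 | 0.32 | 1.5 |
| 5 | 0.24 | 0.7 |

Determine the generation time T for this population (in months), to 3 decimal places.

lx·mx: 0, 3.318, 1.197, 1.204, 0.48, 0.168 → R0 = 6.367
x·lx·mx: 0, 3.318, 2.394, 3.612, 1.92, 0.84 → Σ = 12.084
T = 12.084 / 6.367 = 1.897911… → 1.898

1.898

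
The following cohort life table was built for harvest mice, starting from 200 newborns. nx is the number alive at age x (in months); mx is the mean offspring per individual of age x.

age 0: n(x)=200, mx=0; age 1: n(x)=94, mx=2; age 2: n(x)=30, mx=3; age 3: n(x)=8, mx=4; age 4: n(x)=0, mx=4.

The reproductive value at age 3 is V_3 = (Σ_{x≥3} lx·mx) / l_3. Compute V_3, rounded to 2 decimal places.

lx = nx/n0 = nx/200: 1, 0.47, 0.15, 0.04, 0
lx·mx for x ≥ 3: 0.16, 0 → sum = 0.16
V_3 = 0.16 / l_3 = 0.16 / 0.04 = 4 → 4.00

4.00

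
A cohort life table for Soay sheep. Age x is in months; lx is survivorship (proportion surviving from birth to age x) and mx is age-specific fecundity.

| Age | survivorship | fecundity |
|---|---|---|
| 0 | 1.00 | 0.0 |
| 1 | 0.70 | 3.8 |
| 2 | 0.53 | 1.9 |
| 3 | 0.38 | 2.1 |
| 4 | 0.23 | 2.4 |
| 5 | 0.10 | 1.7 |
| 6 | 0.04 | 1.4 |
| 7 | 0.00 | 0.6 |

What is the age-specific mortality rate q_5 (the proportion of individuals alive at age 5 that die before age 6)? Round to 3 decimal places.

q_5 = (l_5 − l_6) / l_5 = (0.1 − 0.04) / 0.1
     = 0.06 / 0.1 = 0.6 → 0.600

0.600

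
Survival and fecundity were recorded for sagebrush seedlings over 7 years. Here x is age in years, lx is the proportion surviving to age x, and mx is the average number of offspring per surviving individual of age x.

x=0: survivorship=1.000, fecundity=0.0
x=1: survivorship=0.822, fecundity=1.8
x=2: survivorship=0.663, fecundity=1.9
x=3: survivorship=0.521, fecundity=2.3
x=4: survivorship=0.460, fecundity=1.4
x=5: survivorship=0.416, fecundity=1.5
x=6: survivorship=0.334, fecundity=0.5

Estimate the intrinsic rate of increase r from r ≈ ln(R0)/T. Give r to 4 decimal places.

0.6320

R0 = Σ lx·mx = 0 + 1.4796 + 1.2597 + 1.1983 + 0.644 + 0.624 + 0.167 = 5.3726
Σ x·lx·mx = 14.2919; T = 14.2919/5.3726 = 2.66015…
r ≈ ln(R0)/T = ln(5.3726)/2.66015… = 0.632037… → 0.6320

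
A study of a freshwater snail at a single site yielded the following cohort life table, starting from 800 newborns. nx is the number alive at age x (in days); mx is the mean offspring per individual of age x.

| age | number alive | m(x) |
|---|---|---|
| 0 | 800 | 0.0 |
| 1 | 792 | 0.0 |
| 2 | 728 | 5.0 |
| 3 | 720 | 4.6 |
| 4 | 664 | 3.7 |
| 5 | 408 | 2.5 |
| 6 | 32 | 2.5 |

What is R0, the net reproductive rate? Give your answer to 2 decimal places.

13.14

lx = nx/n0 = nx/800: 1, 0.99, 0.91, 0.9, 0.83, 0.51, 0.04
lx·mx by age: 0, 0, 4.55, 4.14, 3.071, 1.275, 0.1
R0 = Σ lx·mx = 13.136 → 13.14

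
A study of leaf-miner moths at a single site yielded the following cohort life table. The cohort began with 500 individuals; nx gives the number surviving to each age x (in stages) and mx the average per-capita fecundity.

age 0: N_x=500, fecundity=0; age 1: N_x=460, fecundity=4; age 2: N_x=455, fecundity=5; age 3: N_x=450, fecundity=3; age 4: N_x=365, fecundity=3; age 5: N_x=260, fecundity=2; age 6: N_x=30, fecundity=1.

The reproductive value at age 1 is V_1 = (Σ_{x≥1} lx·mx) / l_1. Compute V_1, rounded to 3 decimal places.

lx = nx/n0 = nx/500: 1, 0.92, 0.91, 0.9, 0.73, 0.52, 0.06
lx·mx for x ≥ 1: 3.68, 4.55, 2.7, 2.19, 1.04, 0.06 → sum = 14.22
V_1 = 14.22 / l_1 = 14.22 / 0.92 = 15.456522… → 15.457

15.457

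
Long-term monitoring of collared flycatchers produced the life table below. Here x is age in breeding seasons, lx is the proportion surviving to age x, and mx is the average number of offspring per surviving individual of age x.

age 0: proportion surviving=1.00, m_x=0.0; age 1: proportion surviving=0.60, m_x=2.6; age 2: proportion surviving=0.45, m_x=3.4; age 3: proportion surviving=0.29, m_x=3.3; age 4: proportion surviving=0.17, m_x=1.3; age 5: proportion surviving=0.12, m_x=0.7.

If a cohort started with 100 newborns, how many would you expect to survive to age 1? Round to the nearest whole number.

60

Expected survivors = N0 · l_1 = 100 × 0.60 = 60 → 60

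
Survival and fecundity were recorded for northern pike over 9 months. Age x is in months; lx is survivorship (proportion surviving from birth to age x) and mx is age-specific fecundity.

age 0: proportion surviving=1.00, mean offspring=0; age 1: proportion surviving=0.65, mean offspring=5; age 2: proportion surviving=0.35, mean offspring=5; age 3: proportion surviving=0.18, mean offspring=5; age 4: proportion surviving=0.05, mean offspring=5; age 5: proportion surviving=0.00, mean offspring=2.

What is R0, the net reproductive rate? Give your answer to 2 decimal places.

lx·mx by age: 0, 3.25, 1.75, 0.9, 0.25, 0
R0 = Σ lx·mx = 6.15 → 6.15

6.15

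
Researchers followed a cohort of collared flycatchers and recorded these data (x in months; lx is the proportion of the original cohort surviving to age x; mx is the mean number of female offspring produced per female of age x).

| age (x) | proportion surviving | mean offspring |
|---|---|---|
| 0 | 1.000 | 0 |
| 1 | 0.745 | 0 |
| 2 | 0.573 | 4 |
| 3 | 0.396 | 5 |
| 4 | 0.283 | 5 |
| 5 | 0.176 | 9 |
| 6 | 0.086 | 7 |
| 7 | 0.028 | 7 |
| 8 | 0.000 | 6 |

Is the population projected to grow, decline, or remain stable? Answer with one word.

R0 = Σ lx·mx = 0 + 0 + 2.292 + 1.98 + 1.415 + 1.584 + 0.602 + 0.196 + 0 = 8.069
R0 > 1, so the population is growing.

growing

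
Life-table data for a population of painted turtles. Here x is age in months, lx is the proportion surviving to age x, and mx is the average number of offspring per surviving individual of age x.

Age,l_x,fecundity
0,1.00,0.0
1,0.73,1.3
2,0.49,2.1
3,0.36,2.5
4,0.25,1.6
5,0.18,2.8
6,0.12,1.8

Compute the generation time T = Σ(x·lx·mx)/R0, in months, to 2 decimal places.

2.78

lx·mx: 0, 0.949, 1.029, 0.9, 0.4, 0.504, 0.216 → R0 = 3.998
x·lx·mx: 0, 0.949, 2.058, 2.7, 1.6, 2.52, 1.296 → Σ = 11.123
T = 11.123 / 3.998 = 2.782141… → 2.78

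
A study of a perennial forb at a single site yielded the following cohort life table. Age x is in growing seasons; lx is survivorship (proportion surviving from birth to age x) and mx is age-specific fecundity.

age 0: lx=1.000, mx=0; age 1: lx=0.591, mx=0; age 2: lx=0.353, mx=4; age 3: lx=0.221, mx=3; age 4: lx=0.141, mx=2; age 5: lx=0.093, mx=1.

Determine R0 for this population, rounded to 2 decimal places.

2.45

lx·mx by age: 0, 0, 1.412, 0.663, 0.282, 0.093
R0 = Σ lx·mx = 2.45 → 2.45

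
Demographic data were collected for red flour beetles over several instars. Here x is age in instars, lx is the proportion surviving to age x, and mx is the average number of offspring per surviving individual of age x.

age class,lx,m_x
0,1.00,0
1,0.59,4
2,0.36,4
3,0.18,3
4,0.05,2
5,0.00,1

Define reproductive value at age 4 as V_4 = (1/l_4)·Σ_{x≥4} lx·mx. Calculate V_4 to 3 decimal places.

2.000

lx·mx for x ≥ 4: 0.1, 0 → sum = 0.1
V_4 = 0.1 / l_4 = 0.1 / 0.05 = 2 → 2.000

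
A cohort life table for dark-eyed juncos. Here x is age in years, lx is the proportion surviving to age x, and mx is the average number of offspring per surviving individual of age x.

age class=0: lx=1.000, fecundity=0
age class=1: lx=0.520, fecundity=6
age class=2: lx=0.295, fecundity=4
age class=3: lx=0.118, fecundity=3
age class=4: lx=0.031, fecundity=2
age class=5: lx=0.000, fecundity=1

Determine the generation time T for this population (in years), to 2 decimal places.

1.44

lx·mx: 0, 3.12, 1.18, 0.354, 0.062, 0 → R0 = 4.716
x·lx·mx: 0, 3.12, 2.36, 1.062, 0.248, 0 → Σ = 6.79
T = 6.79 / 4.716 = 1.439779… → 1.44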